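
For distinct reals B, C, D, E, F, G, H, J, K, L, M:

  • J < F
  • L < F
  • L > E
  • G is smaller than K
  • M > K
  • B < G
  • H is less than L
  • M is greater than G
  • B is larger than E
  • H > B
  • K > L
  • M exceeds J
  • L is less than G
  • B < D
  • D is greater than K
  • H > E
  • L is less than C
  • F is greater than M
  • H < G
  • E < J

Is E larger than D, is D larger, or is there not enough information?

The relevant relations are E < H; H < G; G < K; K < D.
Chaining these gives E < H < G < K < D.
So D is larger.

D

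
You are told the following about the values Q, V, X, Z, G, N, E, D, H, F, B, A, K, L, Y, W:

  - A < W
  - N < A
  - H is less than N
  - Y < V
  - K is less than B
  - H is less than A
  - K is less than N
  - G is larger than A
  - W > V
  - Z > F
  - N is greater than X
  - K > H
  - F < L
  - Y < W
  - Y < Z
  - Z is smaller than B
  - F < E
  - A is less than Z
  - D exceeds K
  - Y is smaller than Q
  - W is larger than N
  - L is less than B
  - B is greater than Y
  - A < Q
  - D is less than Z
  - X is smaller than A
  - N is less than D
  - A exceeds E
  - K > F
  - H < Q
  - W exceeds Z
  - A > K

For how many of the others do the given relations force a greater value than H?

9

The elements the relations force above H are K, N, A, D, Z, Q, G, B, W — no chain reaches any other.
That is 9.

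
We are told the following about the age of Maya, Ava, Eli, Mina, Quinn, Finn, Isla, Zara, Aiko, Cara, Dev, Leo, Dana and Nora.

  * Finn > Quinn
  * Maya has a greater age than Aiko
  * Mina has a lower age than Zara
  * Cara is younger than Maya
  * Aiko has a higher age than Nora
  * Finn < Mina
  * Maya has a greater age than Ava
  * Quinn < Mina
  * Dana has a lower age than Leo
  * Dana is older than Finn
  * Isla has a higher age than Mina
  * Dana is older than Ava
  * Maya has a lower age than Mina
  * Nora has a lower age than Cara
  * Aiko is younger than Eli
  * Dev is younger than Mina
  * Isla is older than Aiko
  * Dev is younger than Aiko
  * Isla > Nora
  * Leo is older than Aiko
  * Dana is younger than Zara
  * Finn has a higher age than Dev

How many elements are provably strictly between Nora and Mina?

Chaining upward from Nora reaches: Cara, Aiko, Eli, Maya, Zara, Isla, Leo.
Chaining downward from Mina reaches: Quinn, Cara, Ava, Dev, Aiko, Finn, Maya.
Strictly between Nora and Mina are those in both lists: Cara, Aiko, Maya — 3 elements.

3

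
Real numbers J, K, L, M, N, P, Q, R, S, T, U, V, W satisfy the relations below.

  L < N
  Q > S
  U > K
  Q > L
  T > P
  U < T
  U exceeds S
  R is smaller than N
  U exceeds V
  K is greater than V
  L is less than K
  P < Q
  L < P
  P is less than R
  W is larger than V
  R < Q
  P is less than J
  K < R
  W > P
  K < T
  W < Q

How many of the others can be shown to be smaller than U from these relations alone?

4

Directly below U: S, V, K.
One step further: L (4 so far).
No other element is forced below U by the given relations, so the count is 4.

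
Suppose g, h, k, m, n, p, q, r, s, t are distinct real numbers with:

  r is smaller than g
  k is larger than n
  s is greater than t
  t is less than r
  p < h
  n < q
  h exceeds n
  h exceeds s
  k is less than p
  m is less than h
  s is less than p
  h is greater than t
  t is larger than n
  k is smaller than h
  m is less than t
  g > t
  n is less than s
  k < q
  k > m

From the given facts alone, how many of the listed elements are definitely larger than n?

8

Directly above n: k, t, s, q, h.
One step further: r, p, g (8 so far).
No other element is forced above n by the given relations, so the count is 8.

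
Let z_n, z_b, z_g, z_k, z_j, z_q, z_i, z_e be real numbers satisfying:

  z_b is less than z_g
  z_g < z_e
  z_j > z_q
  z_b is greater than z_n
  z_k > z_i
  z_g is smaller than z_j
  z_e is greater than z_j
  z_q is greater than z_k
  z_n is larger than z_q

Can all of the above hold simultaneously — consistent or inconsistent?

The single ordering z_i < z_k < z_q < z_n < z_b < z_g < z_j < z_e satisfies every listed relation, so no contradiction arises.

consistent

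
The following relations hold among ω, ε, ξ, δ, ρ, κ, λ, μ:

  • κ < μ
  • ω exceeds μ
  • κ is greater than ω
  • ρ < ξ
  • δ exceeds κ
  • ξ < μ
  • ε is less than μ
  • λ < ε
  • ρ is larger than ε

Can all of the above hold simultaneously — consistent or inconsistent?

inconsistent

Chaining the given relations yields μ < ω < κ, so μ < κ. But one relation states κ < μ. These cannot both hold.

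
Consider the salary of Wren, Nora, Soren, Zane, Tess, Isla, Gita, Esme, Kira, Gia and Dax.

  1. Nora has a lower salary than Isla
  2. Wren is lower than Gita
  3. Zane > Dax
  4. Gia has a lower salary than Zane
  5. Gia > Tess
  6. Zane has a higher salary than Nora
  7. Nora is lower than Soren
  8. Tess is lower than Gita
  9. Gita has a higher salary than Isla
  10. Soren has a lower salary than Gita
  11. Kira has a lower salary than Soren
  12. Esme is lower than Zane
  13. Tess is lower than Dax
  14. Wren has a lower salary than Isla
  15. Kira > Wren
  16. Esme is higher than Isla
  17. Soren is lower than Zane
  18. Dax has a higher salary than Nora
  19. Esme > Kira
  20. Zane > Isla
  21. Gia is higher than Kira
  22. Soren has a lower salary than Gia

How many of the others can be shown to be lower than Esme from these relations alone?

Directly below Esme: Isla, Kira.
One step further: Wren, Nora (4 so far).
No other element is forced below Esme by the given relations, so the count is 4.

4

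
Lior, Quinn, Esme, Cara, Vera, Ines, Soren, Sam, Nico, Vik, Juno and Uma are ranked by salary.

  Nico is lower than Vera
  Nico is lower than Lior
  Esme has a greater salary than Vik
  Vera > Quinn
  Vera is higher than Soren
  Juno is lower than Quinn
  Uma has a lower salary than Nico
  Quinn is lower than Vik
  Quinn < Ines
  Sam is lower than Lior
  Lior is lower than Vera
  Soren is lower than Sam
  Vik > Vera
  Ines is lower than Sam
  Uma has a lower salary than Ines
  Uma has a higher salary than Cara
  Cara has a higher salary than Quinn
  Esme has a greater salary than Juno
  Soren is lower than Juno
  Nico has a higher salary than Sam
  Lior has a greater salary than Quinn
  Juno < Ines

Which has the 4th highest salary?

The consecutive relations fix a unique order: Soren < Juno < Quinn < Cara < Uma < Ines < Sam < Nico < Lior < Vera < Vik < Esme.
Counting 4 from the largest end gives Lior.

Lior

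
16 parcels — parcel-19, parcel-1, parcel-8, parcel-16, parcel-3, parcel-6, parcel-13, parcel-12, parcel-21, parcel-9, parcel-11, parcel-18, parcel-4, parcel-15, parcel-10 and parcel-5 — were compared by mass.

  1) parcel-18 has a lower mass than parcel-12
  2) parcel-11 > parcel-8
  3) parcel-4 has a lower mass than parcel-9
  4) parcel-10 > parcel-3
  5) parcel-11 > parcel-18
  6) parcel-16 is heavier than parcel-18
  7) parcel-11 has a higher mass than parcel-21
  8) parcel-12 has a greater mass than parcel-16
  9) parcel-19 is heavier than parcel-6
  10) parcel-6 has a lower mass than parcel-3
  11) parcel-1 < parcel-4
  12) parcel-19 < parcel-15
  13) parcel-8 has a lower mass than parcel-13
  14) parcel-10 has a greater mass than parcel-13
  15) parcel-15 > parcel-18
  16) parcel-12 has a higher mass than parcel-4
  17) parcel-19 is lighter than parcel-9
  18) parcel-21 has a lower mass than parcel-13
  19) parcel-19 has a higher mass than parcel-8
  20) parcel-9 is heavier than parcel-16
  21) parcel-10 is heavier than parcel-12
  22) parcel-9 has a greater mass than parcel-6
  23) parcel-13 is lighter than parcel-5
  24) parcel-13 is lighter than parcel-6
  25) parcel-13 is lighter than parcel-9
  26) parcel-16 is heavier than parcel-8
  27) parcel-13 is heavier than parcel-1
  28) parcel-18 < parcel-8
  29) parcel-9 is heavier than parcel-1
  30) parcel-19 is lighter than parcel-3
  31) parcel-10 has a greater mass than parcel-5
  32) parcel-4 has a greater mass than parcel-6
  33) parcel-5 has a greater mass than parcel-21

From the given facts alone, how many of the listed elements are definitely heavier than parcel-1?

10

The elements the relations force above parcel-1 are parcel-13, parcel-6, parcel-5, parcel-19, parcel-4, parcel-15, parcel-12, parcel-3, parcel-9, parcel-10 — no chain reaches any other.
That is 10.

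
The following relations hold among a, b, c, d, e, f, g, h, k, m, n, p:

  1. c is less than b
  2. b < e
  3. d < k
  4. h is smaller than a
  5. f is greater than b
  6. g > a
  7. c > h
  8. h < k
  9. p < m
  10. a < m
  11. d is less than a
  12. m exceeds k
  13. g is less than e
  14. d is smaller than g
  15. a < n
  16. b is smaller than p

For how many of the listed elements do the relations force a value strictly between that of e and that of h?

4

The relations place h below e. An element lies strictly between them when it is forced above h and also forced below e.
Above h: {k, c, b, a, g, f, n, p, m}. Below e: {d, c, b, a, g}.
Intersection: {c, b, a, g} — 4.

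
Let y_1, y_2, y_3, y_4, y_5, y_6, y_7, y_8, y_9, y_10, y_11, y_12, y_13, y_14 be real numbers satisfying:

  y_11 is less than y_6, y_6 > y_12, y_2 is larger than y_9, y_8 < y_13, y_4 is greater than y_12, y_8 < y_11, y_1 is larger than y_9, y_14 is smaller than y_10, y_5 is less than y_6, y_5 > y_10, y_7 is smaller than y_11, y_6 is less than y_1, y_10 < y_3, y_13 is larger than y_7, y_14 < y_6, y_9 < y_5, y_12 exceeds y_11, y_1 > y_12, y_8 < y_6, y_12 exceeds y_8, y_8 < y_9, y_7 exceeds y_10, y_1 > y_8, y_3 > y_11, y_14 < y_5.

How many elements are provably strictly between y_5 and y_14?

The relations place y_14 below y_5. An element lies strictly between them when it is forced above y_14 and also forced below y_5.
Above y_14: {y_10, y_7, y_11, y_12, y_6, y_3, y_1, y_4, y_13}. Below y_5: {y_8, y_10, y_9}.
Intersection: {y_10} — 1.

1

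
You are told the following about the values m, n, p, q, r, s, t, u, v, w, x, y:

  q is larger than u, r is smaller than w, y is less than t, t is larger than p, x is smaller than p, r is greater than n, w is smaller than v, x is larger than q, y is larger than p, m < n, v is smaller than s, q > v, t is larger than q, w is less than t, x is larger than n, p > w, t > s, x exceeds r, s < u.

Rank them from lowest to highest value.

Each adjacent pair is fixed by a given relation: m < n; n < r; r < w; w < v; v < s; s < u; u < q; q < x; x < p; p < y; y < t. Chaining them end to end gives the full order.

m < n < r < w < v < s < u < q < x < p < y < t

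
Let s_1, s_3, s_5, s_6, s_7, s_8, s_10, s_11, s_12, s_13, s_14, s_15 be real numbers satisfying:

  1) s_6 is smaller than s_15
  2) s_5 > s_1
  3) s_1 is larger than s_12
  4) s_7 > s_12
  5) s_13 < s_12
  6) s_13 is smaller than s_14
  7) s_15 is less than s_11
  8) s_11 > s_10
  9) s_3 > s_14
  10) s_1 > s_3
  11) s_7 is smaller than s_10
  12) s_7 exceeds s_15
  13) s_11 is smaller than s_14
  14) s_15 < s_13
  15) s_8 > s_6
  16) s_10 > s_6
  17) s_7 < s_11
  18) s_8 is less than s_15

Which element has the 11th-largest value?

s_8

The consecutive relations fix a unique order: s_6 < s_8 < s_15 < s_13 < s_12 < s_7 < s_10 < s_11 < s_14 < s_3 < s_1 < s_5.
The 11th largest is s_8.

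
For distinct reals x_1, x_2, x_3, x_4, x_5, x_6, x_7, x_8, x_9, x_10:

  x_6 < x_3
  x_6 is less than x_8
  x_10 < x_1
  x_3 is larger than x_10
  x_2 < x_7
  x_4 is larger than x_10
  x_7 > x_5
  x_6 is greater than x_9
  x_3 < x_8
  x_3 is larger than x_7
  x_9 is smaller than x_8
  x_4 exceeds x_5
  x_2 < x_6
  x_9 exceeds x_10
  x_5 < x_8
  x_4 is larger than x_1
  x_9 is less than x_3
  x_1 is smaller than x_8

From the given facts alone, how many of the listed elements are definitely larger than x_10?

6

Directly above x_10: x_1, x_9, x_4, x_3.
One step further: x_6, x_8 (6 so far).
Nothing else is reachable above x_10; 6 in all.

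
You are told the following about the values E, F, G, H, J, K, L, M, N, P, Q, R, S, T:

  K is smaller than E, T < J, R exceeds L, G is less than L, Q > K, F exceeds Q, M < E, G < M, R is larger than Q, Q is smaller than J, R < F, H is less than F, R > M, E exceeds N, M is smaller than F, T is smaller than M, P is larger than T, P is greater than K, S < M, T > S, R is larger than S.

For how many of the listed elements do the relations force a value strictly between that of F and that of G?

Chaining upward from G reaches: L, M, R, E.
Chaining downward from F reaches: S, T, L, K, M, H, Q, R.
Strictly between G and F are those in both lists: L, M, R — 3 elements.

3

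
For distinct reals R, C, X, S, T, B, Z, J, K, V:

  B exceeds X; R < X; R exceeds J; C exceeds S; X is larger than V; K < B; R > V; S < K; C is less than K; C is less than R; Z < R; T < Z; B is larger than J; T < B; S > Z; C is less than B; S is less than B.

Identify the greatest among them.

B

Chaining downward from B: directly below it, T, S, C, J, K, X; then Z, V, R.
That covers every other element, and nothing is given above B, so B is the greatest.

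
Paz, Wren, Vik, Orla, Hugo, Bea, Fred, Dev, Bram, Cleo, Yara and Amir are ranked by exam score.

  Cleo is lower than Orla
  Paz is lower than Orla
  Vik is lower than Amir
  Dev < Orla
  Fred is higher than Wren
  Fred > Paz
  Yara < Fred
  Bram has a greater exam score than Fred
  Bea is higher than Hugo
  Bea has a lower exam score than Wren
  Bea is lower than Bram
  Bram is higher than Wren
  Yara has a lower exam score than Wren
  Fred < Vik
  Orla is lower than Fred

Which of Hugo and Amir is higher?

Amir

Chaining the given relations: Hugo < Bea < Wren < Fred < Vik < Amir.
So Hugo < Amir; Amir is the higher of the two.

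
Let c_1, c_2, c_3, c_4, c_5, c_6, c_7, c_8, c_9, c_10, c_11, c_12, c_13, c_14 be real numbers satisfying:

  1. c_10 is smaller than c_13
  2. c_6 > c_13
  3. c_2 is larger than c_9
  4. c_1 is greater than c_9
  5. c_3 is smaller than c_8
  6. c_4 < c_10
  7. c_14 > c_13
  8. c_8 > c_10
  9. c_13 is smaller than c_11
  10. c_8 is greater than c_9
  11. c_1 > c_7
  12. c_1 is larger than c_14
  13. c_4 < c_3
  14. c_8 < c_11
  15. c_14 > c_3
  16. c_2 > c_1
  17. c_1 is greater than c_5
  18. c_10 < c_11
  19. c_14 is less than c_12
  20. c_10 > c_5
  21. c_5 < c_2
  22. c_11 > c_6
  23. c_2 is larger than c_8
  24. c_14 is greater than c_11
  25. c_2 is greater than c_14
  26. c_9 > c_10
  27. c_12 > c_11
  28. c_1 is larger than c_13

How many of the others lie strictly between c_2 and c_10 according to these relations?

The relations place c_10 below c_2. An element lies strictly between them when it is forced above c_10 and also forced below c_2.
Above c_10: {c_9, c_13, c_6, c_8, c_11, c_14, c_12, c_1}. Below c_2: {c_5, c_4, c_9, c_3, c_7, c_13, c_6, c_8, c_11, c_14, c_1}.
Intersection: {c_9, c_13, c_6, c_8, c_11, c_14, c_1} — 7.

7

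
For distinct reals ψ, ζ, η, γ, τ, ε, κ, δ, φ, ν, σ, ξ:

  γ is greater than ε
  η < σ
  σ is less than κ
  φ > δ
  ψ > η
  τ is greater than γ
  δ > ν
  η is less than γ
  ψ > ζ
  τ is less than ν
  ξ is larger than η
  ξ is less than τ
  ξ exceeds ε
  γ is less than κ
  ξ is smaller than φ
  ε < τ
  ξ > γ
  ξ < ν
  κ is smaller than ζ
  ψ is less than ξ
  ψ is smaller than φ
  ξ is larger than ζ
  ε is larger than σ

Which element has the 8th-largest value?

Chaining the given pairs: η < σ < ε < γ < κ < ζ < ψ < ξ < τ < ν < δ < φ.
Counting 8 from the largest end gives κ.

κ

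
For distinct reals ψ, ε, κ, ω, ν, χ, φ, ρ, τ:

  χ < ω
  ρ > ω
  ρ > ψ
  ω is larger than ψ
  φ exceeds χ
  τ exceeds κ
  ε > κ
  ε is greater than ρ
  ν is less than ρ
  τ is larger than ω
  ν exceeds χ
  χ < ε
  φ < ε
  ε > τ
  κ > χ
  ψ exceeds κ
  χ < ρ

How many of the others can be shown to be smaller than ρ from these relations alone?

Directly below ρ: χ, ψ, ω, ν.
One step further: κ (5 so far).
Nothing else is reachable below ρ; 5 in all.

5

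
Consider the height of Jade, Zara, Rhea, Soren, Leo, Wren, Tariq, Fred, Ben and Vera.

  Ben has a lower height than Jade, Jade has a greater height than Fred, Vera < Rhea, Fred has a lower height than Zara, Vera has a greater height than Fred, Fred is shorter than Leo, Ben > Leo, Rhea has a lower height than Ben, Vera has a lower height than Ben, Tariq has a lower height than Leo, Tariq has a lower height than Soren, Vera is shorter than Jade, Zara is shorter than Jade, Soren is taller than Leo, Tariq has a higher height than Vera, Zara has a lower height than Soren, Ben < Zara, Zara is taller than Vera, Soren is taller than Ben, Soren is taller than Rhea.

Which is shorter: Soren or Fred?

Fred

Link the given pairs in sequence: Fred < Vera; Vera < Tariq; Tariq < Leo; Leo < Ben; Ben < Zara; Zara < Soren.
Together: Fred < Vera < Tariq < Leo < Ben < Zara < Soren.
So Fred < Soren; Fred is the shorter of the two.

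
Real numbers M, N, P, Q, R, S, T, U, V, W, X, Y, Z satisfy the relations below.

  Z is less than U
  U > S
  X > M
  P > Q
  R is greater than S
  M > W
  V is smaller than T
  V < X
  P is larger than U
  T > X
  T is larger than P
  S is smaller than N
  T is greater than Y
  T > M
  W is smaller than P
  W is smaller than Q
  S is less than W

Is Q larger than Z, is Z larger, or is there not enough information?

Following every chain through Z: above Z we get U, P, T.
Q is not reached, and no chain runs the other way from Q to Z.
So the given relations leave the order of Z and Q undetermined.

undetermined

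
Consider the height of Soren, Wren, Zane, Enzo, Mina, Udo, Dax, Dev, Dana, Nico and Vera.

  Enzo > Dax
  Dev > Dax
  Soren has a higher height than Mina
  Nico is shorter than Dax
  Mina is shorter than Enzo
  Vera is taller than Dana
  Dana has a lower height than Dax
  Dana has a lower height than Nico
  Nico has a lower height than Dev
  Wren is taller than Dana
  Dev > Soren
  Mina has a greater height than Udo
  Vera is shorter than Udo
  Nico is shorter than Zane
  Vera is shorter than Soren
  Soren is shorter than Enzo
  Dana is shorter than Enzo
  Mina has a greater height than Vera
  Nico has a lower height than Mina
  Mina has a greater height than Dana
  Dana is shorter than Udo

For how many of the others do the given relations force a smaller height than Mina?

Directly below Mina: Dana, Nico, Vera, Udo.
No other element is forced below Mina by the given relations, so the count is 4.

4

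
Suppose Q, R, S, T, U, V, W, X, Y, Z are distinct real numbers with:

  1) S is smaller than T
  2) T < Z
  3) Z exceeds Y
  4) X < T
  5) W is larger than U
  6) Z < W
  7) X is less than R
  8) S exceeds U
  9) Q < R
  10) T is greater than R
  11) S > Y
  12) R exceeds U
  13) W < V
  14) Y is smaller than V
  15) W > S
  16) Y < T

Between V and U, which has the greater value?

V

U < S and S < T give U < T.
With T < Z: U < S < T < Z.
With Z < W: U < S < T < Z < W.
With W < V: U < S < T < Z < W < V.
So U < V; V is the larger of the two.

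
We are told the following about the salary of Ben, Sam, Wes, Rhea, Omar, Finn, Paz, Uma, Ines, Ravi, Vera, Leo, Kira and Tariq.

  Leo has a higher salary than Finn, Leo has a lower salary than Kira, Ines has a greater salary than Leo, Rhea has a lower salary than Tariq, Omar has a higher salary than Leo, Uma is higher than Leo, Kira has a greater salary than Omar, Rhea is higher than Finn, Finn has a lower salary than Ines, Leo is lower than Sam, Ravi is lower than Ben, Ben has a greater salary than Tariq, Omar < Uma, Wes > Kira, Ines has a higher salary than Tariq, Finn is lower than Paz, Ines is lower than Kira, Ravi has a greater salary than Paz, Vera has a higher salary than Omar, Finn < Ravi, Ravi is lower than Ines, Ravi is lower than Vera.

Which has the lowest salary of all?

Chaining upward from Finn: directly above it, Paz, Leo, Rhea, Ravi, Ines; then Tariq, Omar, Sam, Ben, Vera, Kira, Uma; then Wes.
That covers every other element, and nothing is given below Finn, so Finn is the lowest salary.

Finn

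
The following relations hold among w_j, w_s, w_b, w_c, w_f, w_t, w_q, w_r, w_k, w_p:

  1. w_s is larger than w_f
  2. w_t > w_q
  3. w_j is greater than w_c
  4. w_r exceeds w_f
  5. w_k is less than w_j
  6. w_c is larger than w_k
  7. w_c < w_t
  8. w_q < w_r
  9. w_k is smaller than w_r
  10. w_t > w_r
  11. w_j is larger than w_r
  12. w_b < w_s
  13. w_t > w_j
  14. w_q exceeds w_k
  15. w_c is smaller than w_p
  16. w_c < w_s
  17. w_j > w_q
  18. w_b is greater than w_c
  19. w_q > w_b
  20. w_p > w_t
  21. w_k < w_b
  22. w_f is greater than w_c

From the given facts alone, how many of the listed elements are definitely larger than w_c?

Directly above w_c: w_b, w_f, w_j, w_t, w_s, w_p.
One step further: w_q, w_r (8 so far).
No other element is forced above w_c by the given relations, so the count is 8.

8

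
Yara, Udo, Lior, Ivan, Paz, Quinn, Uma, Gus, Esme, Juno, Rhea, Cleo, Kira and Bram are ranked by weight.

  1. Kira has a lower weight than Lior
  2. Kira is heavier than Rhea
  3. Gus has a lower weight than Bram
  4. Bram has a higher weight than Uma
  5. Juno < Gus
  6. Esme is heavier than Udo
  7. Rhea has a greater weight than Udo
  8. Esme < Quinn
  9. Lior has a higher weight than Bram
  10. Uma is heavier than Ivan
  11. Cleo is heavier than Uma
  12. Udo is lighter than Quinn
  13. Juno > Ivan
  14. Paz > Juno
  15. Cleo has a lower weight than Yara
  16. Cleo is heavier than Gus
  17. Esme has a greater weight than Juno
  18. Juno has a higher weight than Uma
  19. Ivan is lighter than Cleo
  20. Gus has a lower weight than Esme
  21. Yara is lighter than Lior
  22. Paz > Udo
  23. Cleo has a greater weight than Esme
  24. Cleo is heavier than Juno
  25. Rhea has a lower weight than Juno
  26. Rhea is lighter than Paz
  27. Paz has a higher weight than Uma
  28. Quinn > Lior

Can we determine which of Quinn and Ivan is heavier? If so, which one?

Link the given pairs in sequence: Ivan < Uma; Uma < Juno; Juno < Gus; Gus < Cleo; Cleo < Yara; Yara < Lior; Lior < Quinn.
Chaining these gives Ivan < Uma < Juno < Gus < Cleo < Yara < Lior < Quinn.
So Quinn is heavier.

Quinn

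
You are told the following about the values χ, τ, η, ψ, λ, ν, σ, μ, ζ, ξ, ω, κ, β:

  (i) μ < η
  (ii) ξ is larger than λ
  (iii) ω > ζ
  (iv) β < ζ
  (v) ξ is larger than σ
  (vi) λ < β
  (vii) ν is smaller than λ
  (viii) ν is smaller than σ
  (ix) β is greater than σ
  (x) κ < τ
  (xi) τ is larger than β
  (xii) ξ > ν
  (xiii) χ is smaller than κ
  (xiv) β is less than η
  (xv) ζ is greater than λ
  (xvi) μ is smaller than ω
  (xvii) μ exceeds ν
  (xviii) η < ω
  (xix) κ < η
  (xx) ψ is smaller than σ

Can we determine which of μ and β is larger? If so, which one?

Following every chain through μ: above μ we get η, ω; below μ we get ν.
β is not reached, and no chain runs the other way from β to μ.
So the given relations leave the order of μ and β undetermined.

undetermined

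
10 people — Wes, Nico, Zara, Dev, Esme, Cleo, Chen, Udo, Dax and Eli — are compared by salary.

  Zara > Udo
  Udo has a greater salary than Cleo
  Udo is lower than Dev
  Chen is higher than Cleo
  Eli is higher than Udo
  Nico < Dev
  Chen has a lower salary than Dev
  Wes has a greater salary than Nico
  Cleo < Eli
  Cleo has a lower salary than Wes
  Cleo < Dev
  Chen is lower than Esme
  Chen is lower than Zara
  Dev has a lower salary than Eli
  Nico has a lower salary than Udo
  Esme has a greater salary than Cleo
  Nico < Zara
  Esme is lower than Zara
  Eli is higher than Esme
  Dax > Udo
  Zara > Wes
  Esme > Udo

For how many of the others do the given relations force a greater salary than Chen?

4

Directly above Chen: Dev, Esme, Zara.
One step further: Eli (4 so far).
Nothing else is reachable above Chen; 4 in all.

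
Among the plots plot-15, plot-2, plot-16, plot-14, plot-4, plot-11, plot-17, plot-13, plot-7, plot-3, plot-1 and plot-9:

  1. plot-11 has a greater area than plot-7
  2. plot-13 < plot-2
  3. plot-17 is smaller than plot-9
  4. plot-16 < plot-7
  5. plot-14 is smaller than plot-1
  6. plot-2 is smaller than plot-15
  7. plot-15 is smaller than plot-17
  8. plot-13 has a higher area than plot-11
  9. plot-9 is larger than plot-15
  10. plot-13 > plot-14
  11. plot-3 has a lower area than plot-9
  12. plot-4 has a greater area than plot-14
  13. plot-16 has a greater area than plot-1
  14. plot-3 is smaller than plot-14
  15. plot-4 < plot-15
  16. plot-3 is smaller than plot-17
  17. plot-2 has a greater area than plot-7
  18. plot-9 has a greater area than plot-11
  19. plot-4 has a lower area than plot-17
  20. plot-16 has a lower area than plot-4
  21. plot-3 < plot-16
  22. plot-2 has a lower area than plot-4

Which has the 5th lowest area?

plot-7

The consecutive relations fix a unique order: plot-3 < plot-14 < plot-1 < plot-16 < plot-7 < plot-11 < plot-13 < plot-2 < plot-4 < plot-15 < plot-17 < plot-9.
Counting 5 from the smallest end gives plot-7.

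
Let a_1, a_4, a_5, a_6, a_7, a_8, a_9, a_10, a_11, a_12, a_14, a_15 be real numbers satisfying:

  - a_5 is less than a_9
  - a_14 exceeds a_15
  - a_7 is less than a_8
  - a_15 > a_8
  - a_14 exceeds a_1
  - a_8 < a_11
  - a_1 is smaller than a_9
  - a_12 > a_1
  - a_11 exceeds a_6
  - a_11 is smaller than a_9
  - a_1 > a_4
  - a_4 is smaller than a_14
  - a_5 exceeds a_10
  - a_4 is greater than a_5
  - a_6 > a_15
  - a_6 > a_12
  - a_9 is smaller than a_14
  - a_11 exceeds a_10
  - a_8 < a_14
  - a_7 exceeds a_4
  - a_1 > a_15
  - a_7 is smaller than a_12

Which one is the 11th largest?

Piecing the relations together gives one ordering: a_10 < a_5 < a_4 < a_7 < a_8 < a_15 < a_1 < a_12 < a_6 < a_11 < a_9 < a_14.
Counting 11 from the largest end gives a_5.

a_5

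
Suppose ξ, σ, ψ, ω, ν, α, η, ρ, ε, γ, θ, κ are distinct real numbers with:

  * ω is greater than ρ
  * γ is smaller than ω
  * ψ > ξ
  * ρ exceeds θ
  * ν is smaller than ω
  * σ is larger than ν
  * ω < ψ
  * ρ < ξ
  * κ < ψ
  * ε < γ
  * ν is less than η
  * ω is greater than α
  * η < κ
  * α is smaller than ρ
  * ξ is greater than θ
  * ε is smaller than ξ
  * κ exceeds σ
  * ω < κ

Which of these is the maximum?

Chaining downward from ψ: directly below it, ξ, ω, κ; then α, θ, ε, γ, ν, ρ, η, σ.
That covers every other element, and nothing is given above ψ, so ψ is the maximum.

ψ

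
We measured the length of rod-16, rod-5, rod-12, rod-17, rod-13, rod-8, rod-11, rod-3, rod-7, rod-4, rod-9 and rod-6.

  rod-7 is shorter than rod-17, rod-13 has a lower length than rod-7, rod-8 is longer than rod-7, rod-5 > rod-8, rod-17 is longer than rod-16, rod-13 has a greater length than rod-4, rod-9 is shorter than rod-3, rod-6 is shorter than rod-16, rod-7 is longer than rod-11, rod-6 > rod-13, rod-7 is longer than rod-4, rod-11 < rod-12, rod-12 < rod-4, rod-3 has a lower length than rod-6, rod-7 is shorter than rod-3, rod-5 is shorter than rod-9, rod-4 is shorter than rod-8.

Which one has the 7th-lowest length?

rod-5

Chaining the given pairs: rod-11 < rod-12 < rod-4 < rod-13 < rod-7 < rod-8 < rod-5 < rod-9 < rod-3 < rod-6 < rod-16 < rod-17.
Counting 7 from the smallest end gives rod-5.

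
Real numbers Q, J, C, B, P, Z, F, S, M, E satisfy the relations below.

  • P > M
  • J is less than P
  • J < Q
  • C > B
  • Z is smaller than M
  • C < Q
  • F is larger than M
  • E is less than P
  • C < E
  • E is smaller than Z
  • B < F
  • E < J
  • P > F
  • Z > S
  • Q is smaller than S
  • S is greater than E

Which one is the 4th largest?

Chaining the given pairs: B < C < E < J < Q < S < Z < M < F < P.
Counting 4 from the largest end gives Z.

Z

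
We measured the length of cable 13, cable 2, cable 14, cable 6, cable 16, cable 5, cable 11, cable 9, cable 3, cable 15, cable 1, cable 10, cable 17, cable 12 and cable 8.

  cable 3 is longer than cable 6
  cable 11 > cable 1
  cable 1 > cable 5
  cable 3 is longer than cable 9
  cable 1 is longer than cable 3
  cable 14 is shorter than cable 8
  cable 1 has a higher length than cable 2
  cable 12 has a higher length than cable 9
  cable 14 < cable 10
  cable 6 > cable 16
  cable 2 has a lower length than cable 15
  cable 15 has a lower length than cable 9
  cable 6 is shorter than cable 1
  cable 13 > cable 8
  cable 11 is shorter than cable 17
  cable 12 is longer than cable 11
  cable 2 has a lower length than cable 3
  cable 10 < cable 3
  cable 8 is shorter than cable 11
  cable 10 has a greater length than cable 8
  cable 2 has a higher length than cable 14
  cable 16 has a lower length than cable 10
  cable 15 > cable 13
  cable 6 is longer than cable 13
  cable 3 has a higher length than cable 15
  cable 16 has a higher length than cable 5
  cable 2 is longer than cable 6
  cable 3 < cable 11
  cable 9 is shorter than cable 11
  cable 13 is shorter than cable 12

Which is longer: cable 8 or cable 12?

cable 12

Following the relations from cable 8: cable 8 < cable 13 < cable 6 < cable 2 < cable 15 < cable 9 < cable 3 < cable 1 < cable 11 < cable 12.
So cable 8 < cable 12; cable 12 is the longer of the two.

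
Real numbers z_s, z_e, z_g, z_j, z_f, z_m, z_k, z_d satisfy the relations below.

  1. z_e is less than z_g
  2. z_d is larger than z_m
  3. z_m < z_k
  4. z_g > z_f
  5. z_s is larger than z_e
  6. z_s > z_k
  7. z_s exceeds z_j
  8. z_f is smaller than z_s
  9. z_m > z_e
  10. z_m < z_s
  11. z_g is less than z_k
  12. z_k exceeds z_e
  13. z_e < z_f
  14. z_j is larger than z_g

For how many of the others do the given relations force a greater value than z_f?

From z_f the given relations immediately reach z_g, z_s.
From those, z_j, z_k — 4 in total.
Nothing else is reachable above z_f; 4 in all.

4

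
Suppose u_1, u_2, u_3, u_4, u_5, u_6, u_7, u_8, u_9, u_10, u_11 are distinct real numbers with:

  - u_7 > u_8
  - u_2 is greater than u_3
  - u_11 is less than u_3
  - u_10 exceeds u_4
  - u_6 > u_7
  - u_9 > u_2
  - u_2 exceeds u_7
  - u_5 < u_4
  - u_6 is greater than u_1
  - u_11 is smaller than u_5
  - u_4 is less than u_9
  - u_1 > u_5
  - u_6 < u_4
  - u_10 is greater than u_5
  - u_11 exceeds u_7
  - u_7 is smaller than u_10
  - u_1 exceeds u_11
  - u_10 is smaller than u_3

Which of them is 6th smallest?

u_6

Piecing the relations together gives one ordering: u_8 < u_7 < u_11 < u_5 < u_1 < u_6 < u_4 < u_10 < u_3 < u_2 < u_9.
The 6th smallest is u_6.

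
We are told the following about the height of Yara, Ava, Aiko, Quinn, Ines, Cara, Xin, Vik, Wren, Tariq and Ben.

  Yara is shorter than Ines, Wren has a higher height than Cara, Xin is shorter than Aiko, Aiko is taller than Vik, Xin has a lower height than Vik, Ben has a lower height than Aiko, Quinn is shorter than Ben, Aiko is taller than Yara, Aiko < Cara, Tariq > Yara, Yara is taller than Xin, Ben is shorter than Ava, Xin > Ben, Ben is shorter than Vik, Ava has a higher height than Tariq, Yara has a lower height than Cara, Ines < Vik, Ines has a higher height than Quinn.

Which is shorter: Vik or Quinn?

Quinn

Link the given pairs in sequence: Quinn < Ben; Ben < Xin; Xin < Yara; Yara < Ines; Ines < Vik.
Chaining these gives Quinn < Ben < Xin < Yara < Ines < Vik.
So Quinn < Vik; Quinn is the shorter of the two.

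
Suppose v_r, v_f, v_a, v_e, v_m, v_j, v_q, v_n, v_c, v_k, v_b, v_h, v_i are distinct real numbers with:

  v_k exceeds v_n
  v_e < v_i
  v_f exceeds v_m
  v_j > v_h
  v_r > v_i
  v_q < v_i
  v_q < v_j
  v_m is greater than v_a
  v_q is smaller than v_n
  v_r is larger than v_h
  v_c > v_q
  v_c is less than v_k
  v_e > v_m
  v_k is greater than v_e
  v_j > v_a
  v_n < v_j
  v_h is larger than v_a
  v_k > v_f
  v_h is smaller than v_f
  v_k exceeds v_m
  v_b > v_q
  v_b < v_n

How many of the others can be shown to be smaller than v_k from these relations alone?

From v_k the given relations immediately reach v_m, v_n, v_f, v_e, v_c.
From those, v_a, v_q, v_b, v_h — 9 in total.
No other element is forced below v_k by the given relations, so the count is 9.

9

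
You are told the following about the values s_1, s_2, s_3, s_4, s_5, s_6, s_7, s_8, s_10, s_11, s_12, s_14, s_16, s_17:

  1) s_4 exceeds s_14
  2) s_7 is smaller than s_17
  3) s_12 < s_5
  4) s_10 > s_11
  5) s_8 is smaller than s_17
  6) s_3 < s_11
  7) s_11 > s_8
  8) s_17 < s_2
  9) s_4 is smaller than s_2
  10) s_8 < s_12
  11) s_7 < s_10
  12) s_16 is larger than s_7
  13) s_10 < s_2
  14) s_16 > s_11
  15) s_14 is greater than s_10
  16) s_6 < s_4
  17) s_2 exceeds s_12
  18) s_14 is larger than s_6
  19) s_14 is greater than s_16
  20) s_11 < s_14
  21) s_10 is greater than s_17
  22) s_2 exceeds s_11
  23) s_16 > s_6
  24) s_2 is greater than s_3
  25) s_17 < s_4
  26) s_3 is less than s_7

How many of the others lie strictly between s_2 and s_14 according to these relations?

The relations place s_14 below s_2. An element lies strictly between them when it is forced above s_14 and also forced below s_2.
Above s_14: {s_4}. Below s_2: {s_3, s_7, s_8, s_17, s_11, s_6, s_16, s_10, s_12, s_4}.
Intersection: {s_4} — 1.

1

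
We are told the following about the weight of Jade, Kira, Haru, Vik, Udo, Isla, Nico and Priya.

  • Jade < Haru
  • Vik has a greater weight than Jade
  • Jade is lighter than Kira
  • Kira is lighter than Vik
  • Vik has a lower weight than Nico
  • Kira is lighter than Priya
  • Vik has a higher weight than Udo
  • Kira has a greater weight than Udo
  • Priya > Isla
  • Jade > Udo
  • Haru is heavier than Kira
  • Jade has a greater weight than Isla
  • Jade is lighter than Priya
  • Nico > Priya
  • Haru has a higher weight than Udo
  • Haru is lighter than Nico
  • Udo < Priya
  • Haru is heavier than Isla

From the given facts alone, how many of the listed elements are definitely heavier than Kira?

4

Directly above Kira: Haru, Vik, Priya.
One step further: Nico (4 so far).
Nothing else is reachable above Kira; 4 in all.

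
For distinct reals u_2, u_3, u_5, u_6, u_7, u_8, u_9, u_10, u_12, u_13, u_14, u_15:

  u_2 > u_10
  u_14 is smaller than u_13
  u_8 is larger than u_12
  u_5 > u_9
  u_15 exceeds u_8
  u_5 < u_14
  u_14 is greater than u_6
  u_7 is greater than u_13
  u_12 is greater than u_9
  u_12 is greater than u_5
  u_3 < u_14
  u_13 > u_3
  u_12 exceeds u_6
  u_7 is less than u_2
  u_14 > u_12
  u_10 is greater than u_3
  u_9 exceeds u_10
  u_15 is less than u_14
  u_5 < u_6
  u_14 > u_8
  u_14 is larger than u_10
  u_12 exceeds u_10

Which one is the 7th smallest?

u_8

Chaining the given pairs: u_3 < u_10 < u_9 < u_5 < u_6 < u_12 < u_8 < u_15 < u_14 < u_13 < u_7 < u_2.
The 7th smallest is u_8.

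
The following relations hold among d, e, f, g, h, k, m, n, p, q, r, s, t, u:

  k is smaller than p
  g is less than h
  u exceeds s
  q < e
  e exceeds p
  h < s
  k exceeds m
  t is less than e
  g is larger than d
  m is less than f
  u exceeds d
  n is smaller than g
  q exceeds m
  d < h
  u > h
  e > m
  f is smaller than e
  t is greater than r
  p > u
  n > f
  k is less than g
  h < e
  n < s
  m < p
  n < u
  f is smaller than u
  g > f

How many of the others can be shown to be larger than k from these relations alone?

From k the given relations immediately reach g, p.
From those, h, e — 4 in total.
From those, s, u — 6 in total.
Nothing else is reachable above k; 6 in all.

6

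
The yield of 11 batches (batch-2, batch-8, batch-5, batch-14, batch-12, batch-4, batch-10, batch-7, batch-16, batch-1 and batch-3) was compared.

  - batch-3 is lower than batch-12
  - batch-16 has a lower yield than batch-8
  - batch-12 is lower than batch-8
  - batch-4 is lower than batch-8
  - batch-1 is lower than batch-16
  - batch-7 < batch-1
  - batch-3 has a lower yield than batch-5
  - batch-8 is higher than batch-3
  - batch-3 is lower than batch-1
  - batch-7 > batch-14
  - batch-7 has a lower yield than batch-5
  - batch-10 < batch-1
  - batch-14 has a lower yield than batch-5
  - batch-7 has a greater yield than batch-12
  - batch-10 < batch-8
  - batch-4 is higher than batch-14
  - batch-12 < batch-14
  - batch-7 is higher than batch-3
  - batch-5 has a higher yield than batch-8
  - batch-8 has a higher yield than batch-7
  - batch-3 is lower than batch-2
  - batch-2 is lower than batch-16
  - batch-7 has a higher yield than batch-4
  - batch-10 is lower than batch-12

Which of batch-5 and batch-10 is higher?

batch-10 < batch-12 < batch-14 < batch-4 < batch-7 < batch-1 < batch-16 < batch-8 < batch-5, by transitivity through batch-12, batch-14, batch-4, batch-7, batch-1, batch-16, batch-8.
So batch-10 < batch-5; batch-5 is the higher of the two.

batch-5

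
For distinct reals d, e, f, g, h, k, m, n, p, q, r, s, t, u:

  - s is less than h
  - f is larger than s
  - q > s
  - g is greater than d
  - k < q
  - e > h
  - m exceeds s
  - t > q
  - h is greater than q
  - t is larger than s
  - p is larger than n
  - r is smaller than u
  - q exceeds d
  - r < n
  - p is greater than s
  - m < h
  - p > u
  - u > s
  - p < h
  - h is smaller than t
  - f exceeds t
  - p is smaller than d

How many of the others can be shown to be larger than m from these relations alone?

4

The elements the relations force above m are h, t, f, e — no chain reaches any other.
That is 4.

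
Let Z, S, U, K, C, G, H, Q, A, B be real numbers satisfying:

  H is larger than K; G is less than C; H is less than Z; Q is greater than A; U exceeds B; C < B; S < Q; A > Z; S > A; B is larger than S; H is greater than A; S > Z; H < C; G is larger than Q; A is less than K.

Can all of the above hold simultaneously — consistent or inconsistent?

inconsistent

Chaining the given relations yields A < K < H < Z, so A < Z. But one relation states Z < A. These cannot both hold.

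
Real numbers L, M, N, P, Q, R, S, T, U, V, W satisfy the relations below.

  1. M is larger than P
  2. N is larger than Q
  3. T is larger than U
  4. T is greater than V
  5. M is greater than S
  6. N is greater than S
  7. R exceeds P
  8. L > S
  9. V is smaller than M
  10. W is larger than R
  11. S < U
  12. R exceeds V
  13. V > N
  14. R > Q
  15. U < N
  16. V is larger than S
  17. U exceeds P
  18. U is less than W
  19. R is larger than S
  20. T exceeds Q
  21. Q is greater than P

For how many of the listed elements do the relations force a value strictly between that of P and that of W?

Chaining upward from P reaches: Q, U, N, V, R, M, T.
Chaining downward from W reaches: Q, S, U, N, V, R.
Strictly between P and W are those in both lists: Q, U, N, V, R — 5 elements.

5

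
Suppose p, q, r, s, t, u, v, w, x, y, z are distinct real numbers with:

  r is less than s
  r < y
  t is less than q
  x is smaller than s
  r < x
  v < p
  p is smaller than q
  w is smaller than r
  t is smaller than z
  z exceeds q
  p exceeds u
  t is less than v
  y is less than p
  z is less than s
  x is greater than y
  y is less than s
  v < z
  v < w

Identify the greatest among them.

s

t is not greatest since t < v; v is not greatest since v < w; w is not greatest since w < r; r is not greatest since r < y; y is not greatest since y < s; x is not greatest since x < s; u is not greatest since u < p; p is not greatest since p < q; q is not greatest since q < z; z is not greatest since z < s.
Only s has nothing above it, so s is the greatest.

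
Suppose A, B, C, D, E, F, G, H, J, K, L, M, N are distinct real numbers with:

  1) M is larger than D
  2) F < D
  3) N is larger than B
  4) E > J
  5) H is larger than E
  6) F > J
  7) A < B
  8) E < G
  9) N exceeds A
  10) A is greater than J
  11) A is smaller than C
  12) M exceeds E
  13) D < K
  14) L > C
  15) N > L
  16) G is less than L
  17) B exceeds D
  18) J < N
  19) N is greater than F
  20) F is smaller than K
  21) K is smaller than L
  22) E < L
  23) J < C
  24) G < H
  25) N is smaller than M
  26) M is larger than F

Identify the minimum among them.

F is not least since J < F; E is not least since J < E; A is not least since J < A; D is not least since F < D; C is not least since J < C; K is not least since D < K; B is not least since A < B; G is not least since E < G; L is not least since G < L; N is not least since A < N; M is not least since E < M; H is not least since G < H.
Only J has nothing below it, so J is the minimum.

J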